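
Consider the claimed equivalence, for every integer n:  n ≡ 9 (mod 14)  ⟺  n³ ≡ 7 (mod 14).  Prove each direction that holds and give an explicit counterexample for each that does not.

Neither implication holds.

(→) This fails: take n = 9. Then 9 ≡ 9 (mod 14), but 9³ = 729 ≡ 1 (mod 14), not 7.

(←) This fails: take n = 7. Then 7³ = 343 ≡ 7 (mod 14), yet 7 ≡ 7 (mod 14), not 9.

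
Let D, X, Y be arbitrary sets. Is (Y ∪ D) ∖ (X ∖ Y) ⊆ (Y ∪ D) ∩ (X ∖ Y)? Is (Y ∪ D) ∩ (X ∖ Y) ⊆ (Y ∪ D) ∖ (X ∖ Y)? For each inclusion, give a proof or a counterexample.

Neither inclusion holds.

Forward inclusion. This inclusion fails. Take D = {1}, X = ∅, Y = ∅; then 1 ∈ (Y ∪ D) ∖ (X ∖ Y) but 1 ∉ (Y ∪ D) ∩ (X ∖ Y).

Reverse inclusion. This inclusion fails. Take D = {1}, X = {1}, Y = ∅; then 1 ∈ (Y ∪ D) ∩ (X ∖ Y) but 1 ∉ (Y ∪ D) ∖ (X ∖ Y).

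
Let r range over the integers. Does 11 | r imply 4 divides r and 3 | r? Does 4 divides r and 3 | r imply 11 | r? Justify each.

Both directions fail.

[⇒] This fails: take r = 11. Certainly 11 ∣ 11, but 4 ∤ 11.

[⇐] This fails: take r = 12. Both 4 ∣ 12 and 3 ∣ 12, yet 12 is not a multiple of 11 (since 12 = 1·11 + 1), so 11 ∤ 12.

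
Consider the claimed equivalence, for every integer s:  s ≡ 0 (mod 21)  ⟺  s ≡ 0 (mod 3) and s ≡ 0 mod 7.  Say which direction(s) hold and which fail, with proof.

The biconditional holds.

[⇒] Suppose s ≡ 0 (mod 21); write s = 21j + 0. Since 3 ∣ 21, reducing mod 3 gives s ≡ 0 (mod 3); since 7 ∣ 21, reducing mod 7 gives s ≡ 0 (mod 7).

[⇐] Conversely, if s ≡ 0 (mod 3) and s ≡ 0 (mod 7), then by the Chinese remainder theorem s ≡ 0 (mod 21). This is exactly s ≡ 0 (mod 21).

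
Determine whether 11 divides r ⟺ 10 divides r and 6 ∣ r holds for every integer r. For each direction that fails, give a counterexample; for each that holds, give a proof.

Both directions fail.

(→) This fails: take r = 11. Certainly 11 ∣ 11, but 10 ∤ 11.

(←) This fails: take r = 30. Both 10 ∣ 30 and 6 ∣ 30, yet 30 is not a multiple of 11 (since 30 = 2·11 + 8), so 11 ∤ 30.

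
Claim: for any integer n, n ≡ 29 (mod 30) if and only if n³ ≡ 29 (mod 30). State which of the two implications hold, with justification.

Forward direction. Suppose n ≡ 29 (mod 30). Write n = 30j + 29. Then (30j + 29)³ = 27000j³ + 78300j² + 75690j + 24389 = 30(900j³ + 2610j² + 2523j + 812) + 29, so n³ ≡ 29 (mod 30).

Converse. Suppose n³ ≡ 29 (mod 30). The only residue r in {0, …, 29} with r³ ≡ 29 (mod 30) is r = 29, so n ≡ 29 (mod 30).

Both directions hold.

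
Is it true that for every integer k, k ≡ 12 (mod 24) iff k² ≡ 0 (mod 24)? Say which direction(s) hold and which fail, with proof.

Only the forward implication holds.

(⇐) This fails: take k = 0. Then 0² = 0 ≡ 0 (mod 24), yet 0 ≡ 0 (mod 24), not 12.

(⇒) Suppose k ≡ 12 (mod 24). Write k = 24j + 12. Then (24j + 12)² = 576j² + 576j + 144 = 24(24j² + 24j + 6) + 0, so k² ≡ 0 (mod 24).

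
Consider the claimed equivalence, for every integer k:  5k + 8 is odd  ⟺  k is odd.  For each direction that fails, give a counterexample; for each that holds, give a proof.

Both directions hold.

(⇒) Suppose 5k + 8 is odd. Since 5 is odd, 5k and k have the same parity, so 5k + 8 ≡ k + 8 (mod 2). As 8 is even, 5k + 8 is odd exactly when k is odd. Thus k is odd.

(⇐) Conversely, suppose k is odd; write k = 2j + 1. Then 5k + 8 = 5·(2j + 1) + 8 = 2·5j + 13, which is odd.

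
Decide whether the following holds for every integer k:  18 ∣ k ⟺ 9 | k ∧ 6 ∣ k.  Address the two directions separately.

Equivalent; both directions hold.

[⇐] Suppose 9 ∣ k and 6 ∣ k. Any common multiple of 9 and 6 is a multiple of their lcm; here lcm(9, 6) = 9·6/gcd(9, 6) = 54/3 = 18, so 18 ∣ k.

[⇒] If 18 ∣ k, write k = 18q. Since 18 = 2·9, k = 9·(2q), so 9 ∣ k; and since 18 = 3·6, k = 6·(3q), so 6 ∣ k.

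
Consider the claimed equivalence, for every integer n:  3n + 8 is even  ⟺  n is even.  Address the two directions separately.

Equivalent; both directions hold.

(⇒) Suppose 3n + 8 is even. Since 3 is odd, 3n and n have the same parity, so 3n + 8 ≡ n + 8 (mod 2). As 8 is even, 3n + 8 is even exactly when n is even. Thus n is even.

(⇐) Conversely, suppose n is even; write n = 2j. Then 3n + 8 = 3·(2j) + 8 = 2·3j + 8, which is even.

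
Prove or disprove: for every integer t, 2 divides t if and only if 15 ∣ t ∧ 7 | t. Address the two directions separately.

[⇒] This fails: take t = 2. Certainly 2 ∣ 2, but 15 ∤ 2.

[⇐] This fails: take t = 105. Both 15 ∣ 105 and 7 ∣ 105, yet 105 is not a multiple of 2 (since 105 = 52·2 + 1), so 2 ∤ 105.

(⇒) fails and (⇐) fails.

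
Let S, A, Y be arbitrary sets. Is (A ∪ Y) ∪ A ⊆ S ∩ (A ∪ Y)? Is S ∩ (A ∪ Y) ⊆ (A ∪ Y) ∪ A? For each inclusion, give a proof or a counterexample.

(⊆) fails; (⊇) holds.

Forward inclusion. This inclusion fails. Take S = ∅, A = {1}, Y = ∅; then 1 ∈ (A ∪ Y) ∪ A but 1 ∉ S ∩ (A ∪ Y).

Reverse inclusion. Let x ∈ S ∩ (A ∪ Y). Then either x ∈ S ∩ A and x ∉ Y; or x ∈ S ∩ Y and x ∉ A; or x ∈ S ∩ A ∩ Y. In each case x ∈ (A ∪ Y) ∪ A, so S ∩ (A ∪ Y) ⊆ (A ∪ Y) ∪ A.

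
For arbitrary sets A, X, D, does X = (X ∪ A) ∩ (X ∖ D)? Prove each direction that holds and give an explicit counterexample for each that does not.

(⊇) Let x ∈ (X ∪ A) ∩ (X ∖ D). Then either x ∈ X and x ∉ A, D; or x ∈ A ∩ X and x ∉ D. In each case x ∈ X, so (X ∪ A) ∩ (X ∖ D) ⊆ X.

(⊆) This inclusion fails. Take A = ∅, X = {1}, D = {1}; then 1 ∈ X but 1 ∉ (X ∪ A) ∩ (X ∖ D).

Only the reverse inclusion holds.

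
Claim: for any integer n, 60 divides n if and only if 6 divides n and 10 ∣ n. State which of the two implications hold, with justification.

Only the forward direction holds.

(←) This fails: take n = 30. Both 6 ∣ 30 and 10 ∣ 30, yet 30 is not a multiple of 60 (since 30 = 0·60 + 30), so 60 ∤ 30.

(→) If 60 ∣ n, write n = 60q. Since 60 = 10·6, n = 6·(10q), so 6 ∣ n; and since 60 = 6·10, n = 10·(6q), so 10 ∣ n.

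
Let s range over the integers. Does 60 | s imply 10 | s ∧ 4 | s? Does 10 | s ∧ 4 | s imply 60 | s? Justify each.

(→) If 60 ∣ s, write s = 60q. Since 60 = 6·10, s = 10·(6q), so 10 ∣ s; and since 60 = 15·4, s = 4·(15q), so 4 ∣ s.

(←) This fails: take s = 20. Both 10 ∣ 20 and 4 ∣ 20, yet 20 is not a multiple of 60 (since 20 = 0·60 + 20), so 60 ∤ 20.

(⇒) holds; (⇐) fails.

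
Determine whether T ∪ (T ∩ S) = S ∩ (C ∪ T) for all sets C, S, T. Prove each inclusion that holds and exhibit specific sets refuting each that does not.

Neither inclusion holds.

Forward inclusion. This inclusion fails. Take C = ∅, S = ∅, T = {1}; then 1 ∈ T ∪ (T ∩ S) but 1 ∉ S ∩ (C ∪ T).

Reverse inclusion. This inclusion fails. Take C = {1}, S = {1}, T = ∅; then 1 ∈ S ∩ (C ∪ T) but 1 ∉ T ∪ (T ∩ S).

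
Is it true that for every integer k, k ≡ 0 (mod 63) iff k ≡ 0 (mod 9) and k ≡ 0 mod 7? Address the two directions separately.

[⇒] Suppose k ≡ 0 (mod 63); write k = 63j + 0. Since 9 ∣ 63, reducing mod 9 gives k ≡ 0 (mod 9); since 7 ∣ 63, reducing mod 7 gives k ≡ 0 (mod 7).

[⇐] Conversely, if k ≡ 0 (mod 9) and k ≡ 0 (mod 7), then by the Chinese remainder theorem k ≡ 0 (mod 63). This is exactly k ≡ 0 (mod 63).

Both implications hold.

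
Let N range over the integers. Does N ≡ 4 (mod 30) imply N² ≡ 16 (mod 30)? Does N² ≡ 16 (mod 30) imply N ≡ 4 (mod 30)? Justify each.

Only the forward implication holds.

Converse. This fails: take N = 14. Then 14² = 196 ≡ 16 (mod 30), yet 14 ≡ 14 (mod 30), not 4.

Forward direction. Suppose N ≡ 4 (mod 30). Write N = 30j + 4. Then (30j + 4)² = 900j² + 240j + 16 = 30(30j² + 8j) + 16, so N² ≡ 16 (mod 30).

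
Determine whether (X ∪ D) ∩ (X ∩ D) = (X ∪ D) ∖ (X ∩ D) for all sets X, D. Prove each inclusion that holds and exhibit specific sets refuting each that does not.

(⊆) This inclusion fails. Take X = {1}, D = {1}; then 1 ∈ (X ∪ D) ∩ (X ∩ D) but 1 ∉ (X ∪ D) ∖ (X ∩ D).

(⊇) This inclusion fails. Take X = {1}, D = ∅; then 1 ∈ (X ∪ D) ∖ (X ∩ D) but 1 ∉ (X ∪ D) ∩ (X ∩ D).

Both inclusions fail.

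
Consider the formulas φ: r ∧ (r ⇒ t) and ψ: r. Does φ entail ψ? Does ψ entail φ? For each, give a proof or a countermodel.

Only the forward implication holds.

(→) Assume the antecedent. If r is true, r reduces to true regardless of the other variables. If r is false, the antecedent cannot hold. Either way r holds.

(←) This fails. Under r = T, t = F, the left side is false but the right side is true.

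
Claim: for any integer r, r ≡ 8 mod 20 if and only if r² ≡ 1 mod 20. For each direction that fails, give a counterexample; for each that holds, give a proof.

Forward direction. This fails: take r = 8. Then 8 ≡ 8 (mod 20), but 8² = 64 ≡ 4 (mod 20), not 1.

Converse. This fails: take r = 1. Then 1² = 1 ≡ 1 (mod 20), yet 1 ≡ 1 (mod 20), not 8.

(⇒) fails and (⇐) fails.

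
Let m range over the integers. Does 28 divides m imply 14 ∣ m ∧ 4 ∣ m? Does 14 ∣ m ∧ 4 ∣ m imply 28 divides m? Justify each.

(→) If 28 ∣ m, write m = 28q. Since 28 = 2·14, m = 14·(2q), so 14 ∣ m; and since 28 = 7·4, m = 4·(7q), so 4 ∣ m.

(←) Suppose 14 ∣ m and 4 ∣ m. Any common multiple of 14 and 4 is a multiple of their lcm; here lcm(14, 4) = 14·4/gcd(14, 4) = 56/2 = 28, so 28 ∣ m.

Both directions hold.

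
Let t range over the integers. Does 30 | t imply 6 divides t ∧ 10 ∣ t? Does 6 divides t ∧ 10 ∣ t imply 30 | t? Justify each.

Equivalent; both directions hold.

(⟹) If 30 ∣ t, write t = 30q. Since 30 = 5·6, t = 6·(5q), so 6 ∣ t; and since 30 = 3·10, t = 10·(3q), so 10 ∣ t.

(⟸) Suppose 6 ∣ t and 10 ∣ t. Any common multiple of 6 and 10 is a multiple of their lcm; here lcm(6, 10) = 6·10/gcd(6, 10) = 60/2 = 30, so 30 ∣ t.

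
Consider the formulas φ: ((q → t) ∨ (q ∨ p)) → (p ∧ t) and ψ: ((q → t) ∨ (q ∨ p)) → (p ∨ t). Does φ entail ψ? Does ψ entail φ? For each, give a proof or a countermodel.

[⇒] Assume the antecedent. If q is true, the antecedent forces (q = T, p = T, t = T), and ((q → t) ∨ (q ∨ p)) → (p ∨ t) holds there. If q is false, the antecedent forces (q = F, p = T, t = T), and ((q → t) ∨ (q ∨ p)) → (p ∨ t) holds there. Either way ((q → t) ∨ (q ∨ p)) → (p ∨ t) holds.

[⇐] This fails. Under q = F, p = T, t = F, the left side is false but the right side is true.

Not equivalent: only (⇒) holds.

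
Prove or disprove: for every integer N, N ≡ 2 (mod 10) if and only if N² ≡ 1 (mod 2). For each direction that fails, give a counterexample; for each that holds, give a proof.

Neither direction holds.

[⇒] This fails: take N = 2. Then 2 ≡ 2 (mod 10), but 2² = 4 ≡ 0 (mod 2), not 1.

[⇐] This fails: take N = 1. Then 1² = 1 ≡ 1 (mod 2), yet 1 ≡ 1 (mod 10), not 2.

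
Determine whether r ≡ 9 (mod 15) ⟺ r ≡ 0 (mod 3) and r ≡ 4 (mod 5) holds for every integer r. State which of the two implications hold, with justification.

Both directions hold; the statement is true.

(⇒) Suppose r ≡ 9 (mod 15); write r = 15j + 9. Since 3 ∣ 15, reducing mod 3 gives r ≡ 9 ≡ 0 (mod 3); since 5 ∣ 15, reducing mod 5 gives r ≡ 9 ≡ 4 (mod 5).

(⇐) Conversely, if r ≡ 0 (mod 3) and r ≡ 4 (mod 5), then by the Chinese remainder theorem r ≡ 9 (mod 15). This is exactly r ≡ 9 (mod 15).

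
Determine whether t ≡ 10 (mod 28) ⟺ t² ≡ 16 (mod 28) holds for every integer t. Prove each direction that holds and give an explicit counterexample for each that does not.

Not equivalent: only (⇒) holds.

(⇒) Suppose t ≡ 10 (mod 28). Write t = 28j + 10. Then (28j + 10)² = 784j² + 560j + 100 = 28(28j² + 20j + 3) + 16, so t² ≡ 16 (mod 28).

(⇐) This fails: take t = 4. Then 4² = 16 ≡ 16 (mod 28), yet 4 ≡ 4 (mod 28), not 10.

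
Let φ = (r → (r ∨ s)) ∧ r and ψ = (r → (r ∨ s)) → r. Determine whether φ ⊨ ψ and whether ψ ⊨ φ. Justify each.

Both directions hold.

(⟹) Assume the antecedent. If s is true, the antecedent forces (s = T, r = T), and (r → (r ∨ s)) → r holds there. If s is false, the antecedent forces (s = F, r = T), and (r → (r ∨ s)) → r holds there. Either way (r → (r ∨ s)) → r holds.

(⟸) Assume the antecedent. If s is true, the antecedent forces (s = T, r = T), and (r → (r ∨ s)) ∧ r holds there. If s is false, the antecedent forces (s = F, r = T), and (r → (r ∨ s)) ∧ r holds there. Either way (r → (r ∨ s)) ∧ r holds.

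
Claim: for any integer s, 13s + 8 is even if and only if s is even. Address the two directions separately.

Both directions hold; the statement is true.

(⟹) Suppose 13s + 8 is even. Since 13 is odd, 13s and s have the same parity, so 13s + 8 ≡ s + 8 (mod 2). As 8 is even, 13s + 8 is even exactly when s is even. Thus s is even.

(⟸) Conversely, suppose s is even; write s = 2j. Then 13s + 8 = 13·(2j) + 8 = 2·13j + 8, which is even.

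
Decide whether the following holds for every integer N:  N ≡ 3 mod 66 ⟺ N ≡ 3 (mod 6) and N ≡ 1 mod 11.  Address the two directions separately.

(⟹) This fails: N = 3 gives 3 ≡ 3 (mod 66) but 3 ≡ 3 (mod 11), so the conjunction on the right does not hold.

(⟸) This fails: N = 45 satisfies both congruences on the right (45 ≡ 3 mod 6 and 45 ≡ 1 mod 11) yet 45 ≡ 45 (mod 66), not 3.

Neither implication holds.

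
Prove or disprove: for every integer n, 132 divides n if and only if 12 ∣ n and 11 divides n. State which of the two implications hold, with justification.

(⟸) Suppose 12 ∣ n and 11 ∣ n. Any common multiple of 12 and 11 is a multiple of their lcm; here gcd(12, 11) = 1, so lcm(12, 11) = 12·11 = 132, so 132 ∣ n.

(⟹) If 132 ∣ n, write n = 132q. Since 132 = 11·12, n = 12·(11q), so 12 ∣ n; and since 132 = 12·11, n = 11·(12q), so 11 ∣ n.

Both directions hold; the statement is true.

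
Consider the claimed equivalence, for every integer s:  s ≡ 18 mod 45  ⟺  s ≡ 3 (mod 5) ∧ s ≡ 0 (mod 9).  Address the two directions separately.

Both directions hold.

(⇒) Suppose s ≡ 18 (mod 45); write s = 45j + 18. Since 5 ∣ 45, reducing mod 5 gives s ≡ 18 ≡ 3 (mod 5); since 9 ∣ 45, reducing mod 9 gives s ≡ 18 ≡ 0 (mod 9).

(⇐) Conversely, if s ≡ 3 (mod 5) and s ≡ 0 (mod 9), then by the Chinese remainder theorem s ≡ 18 (mod 45). This is exactly s ≡ 18 (mod 45).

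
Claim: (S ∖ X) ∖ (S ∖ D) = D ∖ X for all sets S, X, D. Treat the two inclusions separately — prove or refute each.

(⊆) Let x ∈ (S ∖ X) ∖ (S ∖ D). Then x ∈ S ∩ D and x ∉ X, from which x ∈ D ∖ X.

(⊇) This inclusion fails. Take S = ∅, X = ∅, D = {1}; then 1 ∈ D ∖ X but 1 ∉ (S ∖ X) ∖ (S ∖ D).

Only the forward inclusion holds.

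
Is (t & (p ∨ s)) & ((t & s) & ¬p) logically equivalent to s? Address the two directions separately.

Only the forward direction holds.

Forward direction. Assume the antecedent. If t is true, the antecedent forces (t = T, s = T, p = F), and s holds there. If t is false, the antecedent cannot hold. Either way s holds.

Converse. This fails. Under t = F, s = T, p = F, the left side is false but the right side is true.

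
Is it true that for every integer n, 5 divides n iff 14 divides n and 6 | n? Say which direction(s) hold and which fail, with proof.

Neither direction holds.

Forward direction. This fails: take n = 5. Certainly 5 ∣ 5, but 14 ∤ 5.

Converse. This fails: take n = 42. Both 14 ∣ 42 and 6 ∣ 42, yet 42 is not a multiple of 5 (since 42 = 8·5 + 2), so 5 ∤ 42.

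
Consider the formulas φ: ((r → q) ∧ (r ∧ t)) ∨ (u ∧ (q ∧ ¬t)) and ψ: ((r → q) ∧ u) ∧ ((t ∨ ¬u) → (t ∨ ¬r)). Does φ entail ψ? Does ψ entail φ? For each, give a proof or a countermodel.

Neither direction holds.

(→) This fails. Under t = T, r = T, q = T, u = F, the left side is true but the right side is false.

(←) This fails. Under t = F, r = F, q = F, u = T, the left side is false but the right side is true.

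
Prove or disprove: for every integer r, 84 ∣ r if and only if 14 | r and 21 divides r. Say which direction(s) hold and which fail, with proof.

Converse. This fails: take r = 42. Both 14 ∣ 42 and 21 ∣ 42, yet 42 is not a multiple of 84 (since 42 = 0·84 + 42), so 84 ∤ 42.

Forward direction. If 84 ∣ r, write r = 84q. Since 84 = 6·14, r = 14·(6q), so 14 ∣ r; and since 84 = 4·21, r = 21·(4q), so 21 ∣ r.

Not equivalent: only (⇒) holds.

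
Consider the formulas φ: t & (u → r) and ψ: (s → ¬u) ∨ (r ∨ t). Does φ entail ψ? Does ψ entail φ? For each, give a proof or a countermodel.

(⇒) holds; (⇐) fails.

(⇒) Assume the antecedent. If t is true, (s → ¬u) ∨ (r ∨ t) reduces to true regardless of the other variables. If t is false, the antecedent cannot hold. Either way (s → ¬u) ∨ (r ∨ t) holds.

(⇐) This fails. Under t = F, s = F, u = F, r = F, the left side is false but the right side is true.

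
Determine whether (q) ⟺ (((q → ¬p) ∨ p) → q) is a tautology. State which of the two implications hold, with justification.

Forward direction. Assume the antecedent. If q is true, ((q → ¬p) ∨ p) → q reduces to true regardless of the other variables. If q is false, the antecedent cannot hold. Either way ((q → ¬p) ∨ p) → q holds.

Converse. Assume the antecedent. If q is true, q reduces to true regardless of the other variables. If q is false, the antecedent cannot hold. Either way q holds.

Both directions hold; the statement is true.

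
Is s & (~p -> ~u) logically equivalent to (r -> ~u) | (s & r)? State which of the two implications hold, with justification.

(⇒) holds; (⇐) fails.

Converse. This fails. Under s = F, r = F, u = F, p = F, the left side is false but the right side is true.

Forward direction. Assume the antecedent. If s is true, (r -> ~u) | (s & r) reduces to true regardless of the other variables. If s is false, the antecedent cannot hold. Either way (r -> ~u) | (s & r) holds.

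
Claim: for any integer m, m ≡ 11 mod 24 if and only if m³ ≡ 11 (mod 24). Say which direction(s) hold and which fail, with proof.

Both directions hold.

(⇐) Suppose m³ ≡ 11 (mod 24). The only residue r in {0, …, 23} with r³ ≡ 11 (mod 24) is r = 11, so m ≡ 11 (mod 24).

(⇒) Suppose m ≡ 11 mod 24. Write m = 24j + 11. Then (24j + 11)³ = 13824j³ + 19008j² + 8712j + 1331 = 24(576j³ + 792j² + 363j + 55) + 11, so m³ ≡ 11 (mod 24).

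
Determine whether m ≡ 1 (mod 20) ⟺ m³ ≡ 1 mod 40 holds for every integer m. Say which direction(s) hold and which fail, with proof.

Only the converse holds.

(→) This fails: take m = 21. Then 21 ≡ 1 (mod 20), but 21³ = 9261 ≡ 21 (mod 40), not 1.

(←) Conversely, the residues r modulo 40 with r³ ≡ 1 (mod 40) are exactly {1}, and each is ≡ 1 (mod 20).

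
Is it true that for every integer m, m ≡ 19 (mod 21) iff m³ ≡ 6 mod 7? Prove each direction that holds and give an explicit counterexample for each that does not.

Only the forward direction holds.

(⟹) Suppose m ≡ 19 (mod 21). Then m³ ≡ 19³ = 6859 (mod 21), and since 7 ∣ 21, also m³ ≡ 6 (mod 7).

(⟸) This fails: take m = 3. Then 3³ = 27 ≡ 6 (mod 7), yet 3 ≡ 3 (mod 21), not 19.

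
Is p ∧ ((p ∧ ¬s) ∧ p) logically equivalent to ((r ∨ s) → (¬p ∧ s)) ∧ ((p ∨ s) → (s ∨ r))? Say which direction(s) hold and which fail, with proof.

[⇒] This fails. Under s = F, r = F, p = T, the left side is true but the right side is false.

[⇐] This fails. Under s = F, r = F, p = F, the left side is false but the right side is true.

(⇒) fails and (⇐) fails.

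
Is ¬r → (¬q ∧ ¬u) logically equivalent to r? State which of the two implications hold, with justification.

Only the reverse direction holds.

Forward direction. This fails. Under q = F, u = F, r = F, the left side is true but the right side is false.

Converse. Assume the antecedent. If q is true, the antecedent forces (q = T, u = F, r = T) or (q = T, u = T, r = T), and ¬r → (¬q ∧ ¬u) holds there. If q is false, the antecedent forces (q = F, u = F, r = T) or (q = F, u = T, r = T), and ¬r → (¬q ∧ ¬u) holds there. Either way ¬r → (¬q ∧ ¬u) holds.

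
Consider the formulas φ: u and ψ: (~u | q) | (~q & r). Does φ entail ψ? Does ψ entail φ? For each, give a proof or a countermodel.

Neither direction holds.

[⇒] This fails. Under u = T, q = F, r = F, the left side is true but the right side is false.

[⇐] This fails. Under u = F, q = F, r = F, the left side is false but the right side is true.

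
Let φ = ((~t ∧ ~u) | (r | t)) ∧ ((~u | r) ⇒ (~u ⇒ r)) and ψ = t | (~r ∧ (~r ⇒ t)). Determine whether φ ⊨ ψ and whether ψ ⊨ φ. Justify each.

Neither implication holds.

(→) This fails. Under u = F, r = T, t = F, the left side is true but the right side is false.

(←) This fails. Under u = F, r = F, t = T, the left side is false but the right side is true.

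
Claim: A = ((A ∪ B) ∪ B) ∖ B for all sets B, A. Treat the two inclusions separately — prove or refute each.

(⟹) This inclusion fails. Take B = {1}, A = {1}; then 1 ∈ A but 1 ∉ ((A ∪ B) ∪ B) ∖ B.

(⟸) Let x ∈ ((A ∪ B) ∪ B) ∖ B. Then x ∈ A and x ∉ B, from which x ∈ A.

The sets are not equal: only the reverse inclusion holds.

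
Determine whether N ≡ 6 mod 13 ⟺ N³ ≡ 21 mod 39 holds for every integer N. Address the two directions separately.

(⇒) This fails: take N = 19. Then 19 ≡ 6 (mod 13), but 19³ = 6859 ≡ 34 (mod 39), not 21.

(⇐) This fails: take N = 15. Then 15³ = 3375 ≡ 21 (mod 39), yet 15 ≡ 2 (mod 13), not 6.

Both directions fail.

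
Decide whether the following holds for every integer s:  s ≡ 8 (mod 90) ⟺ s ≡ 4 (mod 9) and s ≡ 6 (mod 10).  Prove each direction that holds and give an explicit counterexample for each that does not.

Neither direction holds.

(⟹) This fails: s = 8 gives 8 ≡ 8 (mod 90) but 8 ≡ 8 (mod 9), so the conjunction on the right does not hold.

(⟸) This fails: s = 76 satisfies both congruences on the right (76 ≡ 4 mod 9 and 76 ≡ 6 mod 10) yet 76 ≡ 76 (mod 90), not 8.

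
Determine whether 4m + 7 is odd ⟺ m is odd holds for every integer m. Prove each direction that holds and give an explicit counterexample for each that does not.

Only the reverse direction holds.

(⟹) This fails: take m = 4. Then 4m + 7 = 23, which is odd, yet m = 4 is even, not odd.

(⟸) Suppose m is odd. Since 4 is even, 4m is even for every m, so 4m + 7 has the same parity as 7, which is odd. Hence 4m + 7 is odd.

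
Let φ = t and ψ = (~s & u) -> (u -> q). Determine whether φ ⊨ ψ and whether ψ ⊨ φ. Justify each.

Both directions fail.

(⟹) This fails. Under q = F, t = T, s = F, u = T, the left side is true but the right side is false.

(⟸) This fails. Under q = F, t = F, s = F, u = F, the left side is false but the right side is true.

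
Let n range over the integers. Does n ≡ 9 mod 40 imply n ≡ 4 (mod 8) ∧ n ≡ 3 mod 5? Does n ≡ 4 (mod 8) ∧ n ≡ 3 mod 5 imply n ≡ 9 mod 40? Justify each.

(→) This fails: n = 9 gives 9 ≡ 9 (mod 40) but 9 ≡ 1 (mod 8), so the conjunction on the right does not hold.

(←) This fails: n = 28 satisfies both congruences on the right (28 ≡ 4 mod 8 and 28 ≡ 3 mod 5) yet 28 ≡ 28 (mod 40), not 9.

Neither implication holds.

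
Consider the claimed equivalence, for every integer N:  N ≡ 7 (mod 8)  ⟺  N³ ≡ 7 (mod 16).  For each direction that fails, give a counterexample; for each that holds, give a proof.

(←) The residues r modulo 16 with r³ ≡ 7 (mod 16) are exactly {7}, and each is ≡ 7 (mod 8).

(→) This fails: take N = 15. Then 15 ≡ 7 (mod 8), but 15³ = 3375 ≡ 15 (mod 16), not 7.

Only the reverse direction holds.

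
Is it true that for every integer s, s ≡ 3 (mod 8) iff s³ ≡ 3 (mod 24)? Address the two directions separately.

[⇒] This fails: take s = 11. Then 11 ≡ 3 (mod 8), but 11³ = 1331 ≡ 11 (mod 24), not 3.

[⇐] Conversely, the residues r modulo 24 with r³ ≡ 3 (mod 24) are exactly {3}, and each is ≡ 3 (mod 8).

Only the reverse direction holds.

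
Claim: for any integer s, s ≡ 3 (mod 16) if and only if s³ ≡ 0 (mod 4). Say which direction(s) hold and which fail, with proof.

(→) This fails: take s = 3. Then 3 ≡ 3 (mod 16), but 3³ = 27 ≡ 3 (mod 4), not 0.

(←) This fails: take s = 0. Then 0³ = 0 ≡ 0 (mod 4), yet 0 ≡ 0 (mod 16), not 3.

Neither implication holds.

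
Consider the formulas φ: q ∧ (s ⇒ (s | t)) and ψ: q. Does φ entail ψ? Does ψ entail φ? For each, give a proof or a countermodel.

Both implications hold.

(→) Assume the antecedent. If s is true, the antecedent forces (s = T, q = T, t = F) or (s = T, q = T, t = T), and q holds there. If s is false, the antecedent forces (s = F, q = T, t = F) or (s = F, q = T, t = T), and q holds there. Either way q holds.

(←) Assume the antecedent. If s is true, the antecedent forces (s = T, q = T, t = F) or (s = T, q = T, t = T), and q ∧ (s ⇒ (s | t)) holds there. If s is false, the antecedent forces (s = F, q = T, t = F) or (s = F, q = T, t = T), and q ∧ (s ⇒ (s | t)) holds there. Either way q ∧ (s ⇒ (s | t)) holds.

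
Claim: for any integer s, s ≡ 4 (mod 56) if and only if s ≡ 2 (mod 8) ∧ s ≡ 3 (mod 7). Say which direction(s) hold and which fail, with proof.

Both directions fail.

Forward direction. This fails: s = 4 gives 4 ≡ 4 (mod 56) but 4 ≡ 4 (mod 8), so the conjunction on the right does not hold.

Converse. This fails: s = 10 satisfies both congruences on the right (10 ≡ 2 mod 8 and 10 ≡ 3 mod 7) yet 10 ≡ 10 (mod 56), not 4.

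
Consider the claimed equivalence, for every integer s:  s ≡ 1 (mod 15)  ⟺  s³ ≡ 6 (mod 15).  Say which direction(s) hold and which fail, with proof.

(→) This fails: take s = 1. Then 1 ≡ 1 (mod 15), but 1³ = 1 ≡ 1 (mod 15), not 6.

(←) This fails: take s = 6. Then 6³ = 216 ≡ 6 (mod 15), yet 6 ≡ 6 (mod 15), not 1.

Both directions fail.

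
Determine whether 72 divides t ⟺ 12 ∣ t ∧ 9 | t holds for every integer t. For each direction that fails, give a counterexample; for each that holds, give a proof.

Only the forward direction holds.

[⇐] This fails: take t = 36. Both 12 ∣ 36 and 9 ∣ 36, yet 36 is not a multiple of 72 (since 36 = 0·72 + 36), so 72 ∤ 36.

[⇒] If 72 ∣ t, write t = 72q. Since 72 = 6·12, t = 12·(6q), so 12 ∣ t; and since 72 = 8·9, t = 9·(8q), so 9 ∣ t.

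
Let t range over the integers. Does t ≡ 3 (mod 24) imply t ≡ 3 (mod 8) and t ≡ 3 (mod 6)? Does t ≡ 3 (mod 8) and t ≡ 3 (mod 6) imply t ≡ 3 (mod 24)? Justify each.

Both implications hold.

(→) Suppose t ≡ 3 (mod 24); write t = 24j + 3. Since 8 ∣ 24, reducing mod 8 gives t ≡ 3 (mod 8); since 6 ∣ 24, reducing mod 6 gives t ≡ 3 (mod 6).

(←) Conversely, if t ≡ 3 (mod 8) and t ≡ 3 (mod 6), then by the Chinese remainder theorem t ≡ 3 (mod 24). This is exactly t ≡ 3 (mod 24).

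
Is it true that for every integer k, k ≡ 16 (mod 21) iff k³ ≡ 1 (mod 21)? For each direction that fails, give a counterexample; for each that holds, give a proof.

Not equivalent: only (⇒) holds.

(⇒) Suppose k ≡ 16 (mod 21). Write k = 21j + 16. Then (21j + 16)³ = 9261j³ + 21168j² + 16128j + 4096 = 21(441j³ + 1008j² + 768j + 195) + 1, so k³ ≡ 1 (mod 21).

(⇐) This fails: take k = 1. Then 1³ = 1 ≡ 1 (mod 21), yet 1 ≡ 1 (mod 21), not 16.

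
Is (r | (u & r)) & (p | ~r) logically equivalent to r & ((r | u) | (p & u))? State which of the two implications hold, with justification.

The forward direction holds; the converse fails.

Converse. This fails. Under p = F, r = T, u = F, the left side is false but the right side is true.

Forward direction. Assume the antecedent. If p is true, the antecedent forces (p = T, r = T, u = F) or (p = T, r = T, u = T), and r & ((r | u) | (p & u)) holds there. If p is false, the antecedent cannot hold. Either way r & ((r | u) | (p & u)) holds.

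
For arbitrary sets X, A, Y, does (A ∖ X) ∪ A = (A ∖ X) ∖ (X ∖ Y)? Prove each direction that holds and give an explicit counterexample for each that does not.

(⟸) Let x ∈ (A ∖ X) ∖ (X ∖ Y). Then either x ∈ A and x ∉ X, Y; or x ∈ A ∩ Y and x ∉ X. In each case x ∈ (A ∖ X) ∪ A, so (A ∖ X) ∖ (X ∖ Y) ⊆ (A ∖ X) ∪ A.

(⟹) This inclusion fails. Take X = {1}, A = {1}, Y = ∅; then 1 ∈ (A ∖ X) ∪ A but 1 ∉ (A ∖ X) ∖ (X ∖ Y).

Only the reverse inclusion holds.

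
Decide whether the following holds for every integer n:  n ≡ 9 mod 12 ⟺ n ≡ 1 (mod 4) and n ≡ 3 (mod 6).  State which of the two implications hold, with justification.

The biconditional holds.

(⟹) Suppose n ≡ 9 (mod 12); write n = 12j + 9. Since 4 ∣ 12, reducing mod 4 gives n ≡ 9 ≡ 1 (mod 4); since 6 ∣ 12, reducing mod 6 gives n ≡ 9 ≡ 3 (mod 6).

(⟸) Conversely, if n ≡ 1 (mod 4) and n ≡ 3 (mod 6), then by the Chinese remainder theorem n ≡ 9 (mod 12). This is exactly n ≡ 9 (mod 12).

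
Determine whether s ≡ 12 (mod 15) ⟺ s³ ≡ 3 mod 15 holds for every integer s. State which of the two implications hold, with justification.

Both directions hold.

Forward direction. Suppose s ≡ 12 (mod 15). Write s = 15j + 12. Then (15j + 12)³ = 3375j³ + 8100j² + 6480j + 1728 = 15(225j³ + 540j² + 432j + 115) + 3, so s³ ≡ 3 (mod 15).

Converse. Suppose s³ ≡ 3 (mod 15). The only residue r in {0, …, 14} with r³ ≡ 3 (mod 15) is r = 12, so s ≡ 12 (mod 15).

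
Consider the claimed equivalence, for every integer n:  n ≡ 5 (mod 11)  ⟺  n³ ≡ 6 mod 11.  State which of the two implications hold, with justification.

Neither direction holds.

Forward direction. This fails: take n = 5. Then 5 ≡ 5 (mod 11), but 5³ = 125 ≡ 4 (mod 11), not 6.

Converse. This fails: take n = 8. Then 8³ = 512 ≡ 6 (mod 11), yet 8 ≡ 8 (mod 11), not 5.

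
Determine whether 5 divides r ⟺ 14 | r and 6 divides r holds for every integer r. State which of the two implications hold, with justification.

Forward direction. This fails: take r = 5. Certainly 5 ∣ 5, but 14 ∤ 5.

Converse. This fails: take r = 42. Both 14 ∣ 42 and 6 ∣ 42, yet 42 is not a multiple of 5 (since 42 = 8·5 + 2), so 5 ∤ 42.

(⇒) fails and (⇐) fails.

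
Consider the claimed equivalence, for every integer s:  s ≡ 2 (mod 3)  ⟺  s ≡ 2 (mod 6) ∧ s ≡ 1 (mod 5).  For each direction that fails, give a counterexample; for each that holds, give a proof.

(→) This fails: s = 2 gives 2 ≡ 2 (mod 3) but 2 ≡ 2 (mod 5), so the conjunction on the right does not hold.

(←) Conversely, if s ≡ 2 (mod 6) and s ≡ 1 (mod 5), then by the Chinese remainder theorem s ≡ 26 (mod 30). Since 26 ≡ 2 (mod 3) and 3 ∣ 30, we get s ≡ 2 (mod 3).

Not equivalent: only (⇐) holds.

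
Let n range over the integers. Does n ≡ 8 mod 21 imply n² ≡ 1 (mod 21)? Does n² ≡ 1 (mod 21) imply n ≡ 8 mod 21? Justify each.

Only the forward direction holds.

[⇐] This fails: take n = 1. Then 1² = 1 ≡ 1 (mod 21), yet 1 ≡ 1 (mod 21), not 8.

[⇒] Suppose n ≡ 8 mod 21. Write n = 21j + 8. Then (21j + 8)² = 441j² + 336j + 64 = 21(21j² + 16j + 3) + 1, so n² ≡ 1 (mod 21).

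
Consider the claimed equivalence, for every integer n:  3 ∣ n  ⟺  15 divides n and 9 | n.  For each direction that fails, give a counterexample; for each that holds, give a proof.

Not equivalent: only (⇐) holds.

(⟹) This fails: take n = 3. Certainly 3 ∣ 3, but 15 ∤ 3.

(⟸) Suppose 15 ∣ n and 9 ∣ n. Any common multiple of 15 and 9 is a multiple of their lcm; here lcm(15, 9) = 15·9/gcd(15, 9) = 135/3 = 45, so 45 ∣ n. Since 3 ∣ 45, it follows that 3 ∣ n.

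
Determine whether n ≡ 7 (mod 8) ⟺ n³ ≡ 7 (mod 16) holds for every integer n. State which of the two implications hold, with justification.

[⇐] The residues r modulo 16 with r³ ≡ 7 (mod 16) are exactly {7}, and each is ≡ 7 (mod 8).

[⇒] This fails: take n = 15. Then 15 ≡ 7 (mod 8), but 15³ = 3375 ≡ 15 (mod 16), not 7.

(⇒) fails; (⇐) holds.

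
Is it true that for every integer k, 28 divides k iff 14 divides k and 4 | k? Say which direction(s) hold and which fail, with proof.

Forward direction. If 28 ∣ k, write k = 28q. Since 28 = 2·14, k = 14·(2q), so 14 ∣ k; and since 28 = 7·4, k = 4·(7q), so 4 ∣ k.

Converse. Suppose 14 ∣ k and 4 ∣ k. Any common multiple of 14 and 4 is a multiple of their lcm; here lcm(14, 4) = 14·4/gcd(14, 4) = 56/2 = 28, so 28 ∣ k.

The biconditional holds.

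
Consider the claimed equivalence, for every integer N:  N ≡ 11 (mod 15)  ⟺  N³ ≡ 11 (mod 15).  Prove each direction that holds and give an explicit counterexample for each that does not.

(→) Suppose N ≡ 11 (mod 15). Write N = 15j + 11. Then (15j + 11)³ = 3375j³ + 7425j² + 5445j + 1331 = 15(225j³ + 495j² + 363j + 88) + 11, so N³ ≡ 11 (mod 15).

(←) Conversely, suppose N³ ≡ 11 (mod 15). The only residue r in {0, …, 14} with r³ ≡ 11 (mod 15) is r = 11, so N ≡ 11 (mod 15).

Both directions hold; the statement is true.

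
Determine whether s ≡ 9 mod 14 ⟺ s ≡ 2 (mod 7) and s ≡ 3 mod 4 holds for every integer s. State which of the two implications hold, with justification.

(⟹) This fails: s = 9 gives 9 ≡ 9 (mod 14) but 9 ≡ 1 (mod 4), so the conjunction on the right does not hold.

(⟸) Conversely, if s ≡ 2 (mod 7) and s ≡ 3 (mod 4), then by the Chinese remainder theorem s ≡ 23 (mod 28). Since 23 ≡ 9 (mod 14) and 14 ∣ 28, we get s ≡ 9 (mod 14).

Only the converse holds.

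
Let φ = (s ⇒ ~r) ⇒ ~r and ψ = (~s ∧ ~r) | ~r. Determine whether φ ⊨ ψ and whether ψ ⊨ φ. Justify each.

[⇒] This fails. Under s = T, r = T, the left side is true but the right side is false.

[⇐] Assume the antecedent. If s is true, (s ⇒ ~r) ⇒ ~r reduces to true regardless of the other variables. If s is false, the antecedent forces (s = F, r = F), and (s ⇒ ~r) ⇒ ~r holds there. Either way (s ⇒ ~r) ⇒ ~r holds.

(⇒) fails; (⇐) holds.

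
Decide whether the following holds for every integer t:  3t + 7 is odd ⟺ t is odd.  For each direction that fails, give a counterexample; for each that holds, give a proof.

[⇒] This fails: t = 6 gives 3t + 7 = 25, which is odd, but 6 is even, not odd.

[⇐] This also fails: t = 7 is odd, but 3t + 7 = 28 is even, not odd.

(⇒) fails and (⇐) fails.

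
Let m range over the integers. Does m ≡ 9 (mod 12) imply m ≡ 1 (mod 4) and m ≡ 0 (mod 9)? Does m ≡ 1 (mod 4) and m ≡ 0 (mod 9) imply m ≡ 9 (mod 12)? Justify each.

Only the reverse direction holds.

[⇐] If m ≡ 1 (mod 4) and m ≡ 0 (mod 9), then by the Chinese remainder theorem m ≡ 9 (mod 36). Since 9 ≡ 9 (mod 12) and 12 ∣ 36, we get m ≡ 9 (mod 12).

[⇒] This fails: m = 21 gives 21 ≡ 9 (mod 12) but 21 ≡ 3 (mod 9), so the conjunction on the right does not hold.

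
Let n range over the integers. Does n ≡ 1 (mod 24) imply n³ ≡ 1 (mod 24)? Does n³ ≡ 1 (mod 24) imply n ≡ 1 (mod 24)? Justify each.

Both implications hold.

Forward direction. Suppose n ≡ 1 (mod 24). Write n = 24j + 1. Then (24j + 1)³ = 13824j³ + 1728j² + 72j + 1 = 24(576j³ + 72j² + 3j) + 1, so n³ ≡ 1 (mod 24).

Converse. Suppose n³ ≡ 1 (mod 24). The only residue r in {0, …, 23} with r³ ≡ 1 (mod 24) is r = 1, so n ≡ 1 (mod 24).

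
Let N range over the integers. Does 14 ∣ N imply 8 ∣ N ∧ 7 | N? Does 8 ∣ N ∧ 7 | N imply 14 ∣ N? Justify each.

Forward direction. This fails: take N = 14. Certainly 14 ∣ 14, but 8 ∤ 14.

Converse. Suppose 8 ∣ N and 7 ∣ N. Any common multiple of 8 and 7 is a multiple of their lcm; here gcd(8, 7) = 1, so lcm(8, 7) = 8·7 = 56, so 56 ∣ N. Since 14 ∣ 56, it follows that 14 ∣ N.

(⇒) fails; (⇐) holds.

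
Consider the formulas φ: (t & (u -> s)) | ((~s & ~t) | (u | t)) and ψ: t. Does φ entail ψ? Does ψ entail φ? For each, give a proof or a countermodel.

Only the converse holds.

Forward direction. This fails. Under u = F, s = F, t = F, the left side is true but the right side is false.

Converse. Assume the antecedent. If u is true, the consequent reduces to true regardless of the other variables. If u is false, the antecedent forces (u = F, s = F, t = T) or (u = F, s = T, t = T), and the consequent holds there. Either way the consequent holds.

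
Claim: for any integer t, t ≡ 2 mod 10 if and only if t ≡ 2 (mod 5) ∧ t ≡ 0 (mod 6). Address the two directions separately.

(→) This fails: t = 2 gives 2 ≡ 2 (mod 10) but 2 ≡ 2 (mod 6), so the conjunction on the right does not hold.

(←) Conversely, if t ≡ 2 (mod 5) and t ≡ 0 (mod 6), then by the Chinese remainder theorem t ≡ 12 (mod 30). Since 12 ≡ 2 (mod 10) and 10 ∣ 30, we get t ≡ 2 (mod 10).

The forward direction fails; the converse holds.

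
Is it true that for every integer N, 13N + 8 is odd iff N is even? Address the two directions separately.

Neither direction holds.

(→) This fails: N = 5 gives 13N + 8 = 73, which is odd, but 5 is odd, not even.

(←) This also fails: N = 0 is even, but 13N + 8 = 8 is even, not odd.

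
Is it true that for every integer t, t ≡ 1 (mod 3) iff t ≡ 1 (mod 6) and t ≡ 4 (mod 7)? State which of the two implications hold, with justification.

(⟸) If t ≡ 1 (mod 6) and t ≡ 4 (mod 7), then by the Chinese remainder theorem t ≡ 25 (mod 42). Since 25 ≡ 1 (mod 3) and 3 ∣ 42, we get t ≡ 1 (mod 3).

(⟹) This fails: t = 1 gives 1 ≡ 1 (mod 3) but 1 ≡ 1 (mod 7), so the conjunction on the right does not hold.

Only the reverse direction holds.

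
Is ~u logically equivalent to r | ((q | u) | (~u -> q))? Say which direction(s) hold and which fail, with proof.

Neither direction holds.

Forward direction. This fails. Under q = F, r = F, u = F, the left side is true but the right side is false.

Converse. This fails. Under q = F, r = F, u = T, the left side is false but the right side is true.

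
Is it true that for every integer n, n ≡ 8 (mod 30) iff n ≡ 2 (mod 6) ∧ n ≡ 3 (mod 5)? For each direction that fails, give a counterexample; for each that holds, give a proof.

Both directions hold; the statement is true.

(⇒) Suppose n ≡ 8 (mod 30); write n = 30j + 8. Since 6 ∣ 30, reducing mod 6 gives n ≡ 8 ≡ 2 (mod 6); since 5 ∣ 30, reducing mod 5 gives n ≡ 8 ≡ 3 (mod 5).

(⇐) Conversely, if n ≡ 2 (mod 6) and n ≡ 3 (mod 5), then by the Chinese remainder theorem n ≡ 8 (mod 30). This is exactly n ≡ 8 (mod 30).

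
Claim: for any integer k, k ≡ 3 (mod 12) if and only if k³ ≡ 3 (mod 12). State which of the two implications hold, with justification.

Both implications hold.

(⟸) For the converse, argue contrapositively. If k ≢ 3 (mod 12), then k is congruent to one of 0, 1, 2, 4, 5, 6, 7, 8, 9, 10, 11 modulo 12, and these give k³ ≡ 0, 1, 8, 4, 5, 0, 7, 8, 9, 4, 11 respectively — never 3.

(⟹) Suppose k ≡ 3 (mod 12). Write k = 12j + 3. Then (12j + 3)³ = 1728j³ + 1296j² + 324j + 27 = 12(144j³ + 108j² + 27j + 2) + 3, so k³ ≡ 3 (mod 12).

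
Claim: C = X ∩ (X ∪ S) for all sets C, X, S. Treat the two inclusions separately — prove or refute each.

(⟹) This inclusion fails. Take C = {1}, X = ∅, S = ∅; then 1 ∈ C but 1 ∉ X ∩ (X ∪ S).

(⟸) This inclusion fails. Take C = ∅, X = {1}, S = ∅; then 1 ∈ X ∩ (X ∪ S) but 1 ∉ C.

Both inclusions fail.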